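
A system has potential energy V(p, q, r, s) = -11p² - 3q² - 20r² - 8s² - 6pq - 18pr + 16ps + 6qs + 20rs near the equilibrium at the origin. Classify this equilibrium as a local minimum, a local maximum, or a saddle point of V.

saddle point

The Hessian at the origin is H = [[-22, -6, -18, 16], [-6, -6, 0, 6], [-18, 0, -40, 20], [16, 6, 20, -16]].
Symmetric row and column elimination reduces H to a congruent diagonal form with pivots -22, -48/11, -79/4, 10/79.
Counting signs: 1 positive, 3 negative.
H is indefinite, so the origin is a saddle point.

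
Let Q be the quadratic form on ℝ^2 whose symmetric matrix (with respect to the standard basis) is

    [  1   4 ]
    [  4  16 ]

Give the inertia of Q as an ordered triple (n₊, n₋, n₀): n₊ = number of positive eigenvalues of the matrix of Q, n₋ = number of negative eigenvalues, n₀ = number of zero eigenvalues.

Applying the same elementary operations to the rows and columns of A produces a congruent diagonal matrix with entries 1, 0.
That gives 1 positive, 1 zero pivots.

(1, 0, 1)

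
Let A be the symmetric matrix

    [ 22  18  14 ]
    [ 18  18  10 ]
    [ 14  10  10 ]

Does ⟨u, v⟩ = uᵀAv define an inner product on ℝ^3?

Leading principal minors: Δ_1 = 22, Δ_2 = 72, Δ_3 = 32.
All leading principal minors are positive, so by Sylvester's criterion Q is positive definite.
⟨·,·⟩ is an inner product exactly when A is positive definite.

yes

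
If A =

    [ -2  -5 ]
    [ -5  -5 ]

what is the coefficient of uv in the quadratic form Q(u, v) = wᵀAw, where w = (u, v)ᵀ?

The coefficient of uv is A[1,2] + A[2,1] = 2·(-5) = -10.

-10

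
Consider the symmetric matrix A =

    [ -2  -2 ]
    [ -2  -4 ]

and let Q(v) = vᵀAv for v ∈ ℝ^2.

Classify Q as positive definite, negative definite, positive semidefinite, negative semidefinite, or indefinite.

negative definite

Leading principal minors: Δ_1 = -2, Δ_2 = 4.
The signs alternate starting with Δ_1 < 0, so by Sylvester's criterion Q is negative definite.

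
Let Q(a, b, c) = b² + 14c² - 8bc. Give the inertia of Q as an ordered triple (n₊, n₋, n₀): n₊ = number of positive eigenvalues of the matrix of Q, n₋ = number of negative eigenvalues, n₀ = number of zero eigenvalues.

(1, 1, 1)

The symmetric matrix is A = [[0, 0, 0], [0, 1, -4], [0, -4, 14]].
Congruent diagonalization of A (simultaneous row and column reduction) yields pivots 0, 1, -2.
Counting signs: 1 positive, 1 negative, 1 zero.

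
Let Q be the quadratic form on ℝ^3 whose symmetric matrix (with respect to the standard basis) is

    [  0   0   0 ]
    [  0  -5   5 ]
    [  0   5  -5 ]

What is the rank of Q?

Symmetric row and column elimination reduces A to a congruent diagonal form with pivots 0, -5, 0.
So there are 1 negative, 2 zero pivots.
The rank is the number of nonzero pivots: 1.

1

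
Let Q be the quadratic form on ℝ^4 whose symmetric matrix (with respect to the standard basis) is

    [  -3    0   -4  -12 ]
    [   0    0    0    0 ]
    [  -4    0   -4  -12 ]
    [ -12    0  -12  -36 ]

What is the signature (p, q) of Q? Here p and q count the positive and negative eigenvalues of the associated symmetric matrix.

(1, 1)

Symmetric row and column elimination reduces A to a congruent diagonal form with pivots -3, 0, 4/3, 0.
Counting signs: 1 positive, 1 negative, 2 zero.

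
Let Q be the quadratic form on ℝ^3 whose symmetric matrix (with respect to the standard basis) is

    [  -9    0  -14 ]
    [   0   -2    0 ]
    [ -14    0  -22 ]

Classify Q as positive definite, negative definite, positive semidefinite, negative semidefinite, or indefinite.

negative definite

Row-reducing A symmetrically gives the diagonal entries -9, -2, -2/9.
So there are 3 negative pivots.
Hence Q is negative definite.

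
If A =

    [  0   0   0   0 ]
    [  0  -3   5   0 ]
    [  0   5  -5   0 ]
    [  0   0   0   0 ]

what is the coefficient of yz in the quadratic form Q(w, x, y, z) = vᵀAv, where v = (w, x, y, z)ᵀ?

The coefficient of yz is A[3,4] + A[4,3] = 2·0 = 0.

0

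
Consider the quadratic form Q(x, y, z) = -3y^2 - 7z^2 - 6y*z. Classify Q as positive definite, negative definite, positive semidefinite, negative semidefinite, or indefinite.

negative semidefinite

The associated matrix is A = [[0, 0, 0], [0, -3, -3], [0, -3, -7]].
Row-reducing A symmetrically gives the diagonal entries 0, -3, -4.
Counting signs: 2 negative, 1 zero.
Hence Q is negative semidefinite.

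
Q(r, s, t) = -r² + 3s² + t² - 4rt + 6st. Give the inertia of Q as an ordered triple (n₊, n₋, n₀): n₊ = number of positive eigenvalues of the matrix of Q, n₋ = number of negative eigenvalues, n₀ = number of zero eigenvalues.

Write A = [[-1, 0, -2], [0, 3, 3], [-2, 3, 1]].
An LDLᵀ factorisation of A has diagonal entries -1, 3, 2.
So there are 2 positive, 1 negative pivots.

(2, 1, 0)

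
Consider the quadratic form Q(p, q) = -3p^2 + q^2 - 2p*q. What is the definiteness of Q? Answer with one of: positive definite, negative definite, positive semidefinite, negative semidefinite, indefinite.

Write A = [[-3, -1], [-1, 1]].
Row-reducing A symmetrically gives the diagonal entries -3, 4/3.
Counting signs: 1 positive, 1 negative.
Hence Q is indefinite.

indefinite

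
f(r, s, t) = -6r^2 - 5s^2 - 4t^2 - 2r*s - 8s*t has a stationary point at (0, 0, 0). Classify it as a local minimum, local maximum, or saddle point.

The Hessian at the origin is H = [[-12, -2, 0], [-2, -10, -8], [0, -8, -8]].
An LDLᵀ factorisation of H has diagonal entries -12, -29/3, -40/29.
That gives 3 negative pivots.
H is negative definite, so the origin is a strict local maximum.

local maximum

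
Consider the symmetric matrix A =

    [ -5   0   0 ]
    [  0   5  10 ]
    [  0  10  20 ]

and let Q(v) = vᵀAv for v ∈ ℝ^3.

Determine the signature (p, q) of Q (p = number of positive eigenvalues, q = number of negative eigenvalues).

(1, 1)

Congruent diagonalization of A (simultaneous row and column reduction) yields pivots -5, 5, 0.
So there are 1 positive, 1 negative, 1 zero pivots.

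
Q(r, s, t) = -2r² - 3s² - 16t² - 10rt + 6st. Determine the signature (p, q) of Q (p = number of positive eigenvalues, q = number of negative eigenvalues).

(0, 3)

The symmetric matrix is A = [[-2, 0, -5], [0, -3, 3], [-5, 3, -16]].
Symmetric row and column elimination reduces A to a congruent diagonal form with pivots -2, -3, -1/2.
Counting signs: 3 negative.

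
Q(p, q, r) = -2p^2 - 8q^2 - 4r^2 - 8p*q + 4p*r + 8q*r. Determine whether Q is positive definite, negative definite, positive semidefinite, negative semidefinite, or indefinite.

The associated matrix is A = [[-2, -4, 2], [-4, -8, 4], [2, 4, -4]].
Symmetric row and column elimination reduces A to a congruent diagonal form with pivots -2, 0, -2.
That gives 2 negative, 1 zero pivots.
Hence Q is negative semidefinite.

negative semidefinite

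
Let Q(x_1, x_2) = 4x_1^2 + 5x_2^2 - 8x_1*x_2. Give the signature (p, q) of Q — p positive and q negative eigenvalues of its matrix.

Write A = [[4, -4], [-4, 5]].
An LDLᵀ factorisation of A has diagonal entries 4, 1.
That gives 2 positive pivots.

(2, 0)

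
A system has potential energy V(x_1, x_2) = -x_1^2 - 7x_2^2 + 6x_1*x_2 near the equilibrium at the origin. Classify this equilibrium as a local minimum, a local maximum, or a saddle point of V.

The Hessian at the origin is H = [[-2, 6], [6, -14]].
det H = -2·-14 − (6)² = -8 < 0, so H is indefinite.
Therefore the origin is a saddle point.

saddle point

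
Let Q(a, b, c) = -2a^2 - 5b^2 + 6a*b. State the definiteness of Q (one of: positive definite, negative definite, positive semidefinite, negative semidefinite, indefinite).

The associated matrix is A = [[-2, 3, 0], [3, -5, 0], [0, 0, 0]].
Row-reducing A symmetrically gives the diagonal entries -2, -1/2, 0.
That gives 2 negative, 1 zero pivots.
Hence Q is negative semidefinite.

negative semidefinite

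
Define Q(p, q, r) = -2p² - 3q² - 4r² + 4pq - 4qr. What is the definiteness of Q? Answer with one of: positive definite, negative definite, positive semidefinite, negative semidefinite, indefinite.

Write A = [[-2, 2, 0], [2, -3, -2], [0, -2, -4]].
Symmetric row and column elimination reduces A to a congruent diagonal form with pivots -2, -1, 0.
So there are 2 negative, 1 zero pivots.
Hence Q is negative semidefinite.

negative semidefinite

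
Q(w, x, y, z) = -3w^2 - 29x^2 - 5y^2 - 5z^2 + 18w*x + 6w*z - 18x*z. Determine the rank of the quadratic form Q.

The symmetric matrix is A = [[-3, 9, 0, 3], [9, -29, 0, -9], [0, 0, -5, 0], [3, -9, 0, -5]].
Symmetric row and column elimination reduces A to a congruent diagonal form with pivots -3, -2, -5, -2.
That gives 4 negative pivots.
The rank is the number of nonzero pivots: 4.

4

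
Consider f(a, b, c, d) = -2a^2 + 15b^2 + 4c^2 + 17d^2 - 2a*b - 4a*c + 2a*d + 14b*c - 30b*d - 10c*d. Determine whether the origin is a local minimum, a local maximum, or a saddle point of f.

The Hessian at the origin is H = [[-4, -2, -4, 2], [-2, 30, 14, -30], [-4, 14, 8, -10], [2, -30, -10, 34]].
Symmetric row and column elimination reduces H to a congruent diagonal form with pivots -4, 31, 116/31, -8/29.
That gives 2 positive, 2 negative pivots.
H is indefinite, so the origin is a saddle point.

saddle point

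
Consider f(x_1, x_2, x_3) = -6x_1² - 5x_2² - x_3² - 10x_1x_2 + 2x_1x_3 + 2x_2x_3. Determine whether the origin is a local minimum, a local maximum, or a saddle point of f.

The Hessian at the origin is H = [[-12, -10, 2], [-10, -10, 2], [2, 2, -2]].
An LDLᵀ factorisation of H has diagonal entries -12, -5/3, -8/5.
So there are 3 negative pivots.
H is negative definite, so the origin is a strict local maximum.

local maximum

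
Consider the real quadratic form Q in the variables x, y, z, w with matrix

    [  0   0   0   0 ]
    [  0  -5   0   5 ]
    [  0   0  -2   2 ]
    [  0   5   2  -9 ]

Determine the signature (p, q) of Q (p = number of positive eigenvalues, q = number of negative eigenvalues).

Congruent diagonalization of A (simultaneous row and column reduction) yields pivots 0, -5, -2, -2.
Counting signs: 3 negative, 1 zero.

(0, 3)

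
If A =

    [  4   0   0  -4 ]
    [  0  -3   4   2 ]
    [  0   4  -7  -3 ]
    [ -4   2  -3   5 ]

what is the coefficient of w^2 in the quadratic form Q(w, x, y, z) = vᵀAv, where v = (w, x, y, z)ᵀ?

4

The coefficient of w^2 is the diagonal entry A[1,1] = 4.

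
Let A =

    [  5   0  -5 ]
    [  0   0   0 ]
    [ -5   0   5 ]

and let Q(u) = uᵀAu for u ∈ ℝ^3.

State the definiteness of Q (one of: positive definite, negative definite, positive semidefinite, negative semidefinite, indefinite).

Applying the same elementary operations to the rows and columns of A produces a congruent diagonal matrix with entries 5, 0, 0.
That gives 1 positive, 2 zero pivots.
Hence Q is positive semidefinite.

positive semidefinite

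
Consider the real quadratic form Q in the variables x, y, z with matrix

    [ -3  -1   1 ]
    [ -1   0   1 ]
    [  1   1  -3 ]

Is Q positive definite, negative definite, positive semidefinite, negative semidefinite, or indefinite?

Symmetric row and column elimination reduces A to a congruent diagonal form with pivots -3, 1/3, -4.
That gives 1 positive, 2 negative pivots.
Hence Q is indefinite.

indefinite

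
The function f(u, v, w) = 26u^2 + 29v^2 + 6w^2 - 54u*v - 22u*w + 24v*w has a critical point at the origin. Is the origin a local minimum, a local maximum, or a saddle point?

local minimum

The Hessian at the origin is H = [[52, -54, -22], [-54, 58, 24], [-22, 24, 12]].
Applying the same elementary operations to the rows and columns of H produces a congruent diagonal matrix with entries 52, 25/13, 2.
So there are 3 positive pivots.
H is positive definite, so the origin is a strict local minimum.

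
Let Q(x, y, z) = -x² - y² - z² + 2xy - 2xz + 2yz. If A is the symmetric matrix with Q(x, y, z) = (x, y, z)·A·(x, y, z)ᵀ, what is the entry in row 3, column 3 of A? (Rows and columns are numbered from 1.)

-1

The coefficient of z² in Q is -1, and that is exactly A[3,3].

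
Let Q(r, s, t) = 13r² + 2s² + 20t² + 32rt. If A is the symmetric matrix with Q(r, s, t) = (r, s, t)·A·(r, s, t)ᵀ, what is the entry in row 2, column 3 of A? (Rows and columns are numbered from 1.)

The coefficient of s·t in Q is 0. For a symmetric A this equals A[2,3] + A[3,2] = 2·A[2,3].
So A[2,3] = 0/2 = 0.

0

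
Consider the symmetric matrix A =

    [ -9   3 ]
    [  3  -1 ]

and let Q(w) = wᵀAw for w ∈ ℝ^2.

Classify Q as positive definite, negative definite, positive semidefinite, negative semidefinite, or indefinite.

negative semidefinite

Congruent diagonalization of A (simultaneous row and column reduction) yields pivots -9, 0.
So there are 1 negative, 1 zero pivots.
Hence Q is negative semidefinite.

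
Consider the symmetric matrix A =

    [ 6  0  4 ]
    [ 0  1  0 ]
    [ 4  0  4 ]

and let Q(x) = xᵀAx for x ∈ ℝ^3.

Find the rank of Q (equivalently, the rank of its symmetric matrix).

Row-reducing A symmetrically gives the diagonal entries 6, 1, 4/3.
Counting signs: 3 positive.
The rank is the number of nonzero pivots: 3.

3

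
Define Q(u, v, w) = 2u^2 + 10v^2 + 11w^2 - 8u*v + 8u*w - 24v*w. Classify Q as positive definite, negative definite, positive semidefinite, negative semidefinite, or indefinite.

The associated matrix is A = [[2, -4, 4], [-4, 10, -12], [4, -12, 11]].
Symmetric row and column elimination reduces A to a congruent diagonal form with pivots 2, 2, -5.
So there are 2 positive, 1 negative pivots.
Hence Q is indefinite.

indefinite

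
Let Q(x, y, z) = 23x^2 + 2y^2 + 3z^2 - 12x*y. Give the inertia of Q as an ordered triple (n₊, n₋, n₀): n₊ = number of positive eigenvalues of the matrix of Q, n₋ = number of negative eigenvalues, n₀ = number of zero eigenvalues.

The associated matrix is A = [[23, -6, 0], [-6, 2, 0], [0, 0, 3]].
Congruent diagonalization of A (simultaneous row and column reduction) yields pivots 23, 10/23, 3.
That gives 3 positive pivots.

(3, 0, 0)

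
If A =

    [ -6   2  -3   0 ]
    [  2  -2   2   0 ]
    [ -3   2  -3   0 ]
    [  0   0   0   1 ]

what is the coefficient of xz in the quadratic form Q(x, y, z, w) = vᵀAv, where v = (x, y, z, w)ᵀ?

The coefficient of xz is A[1,3] + A[3,1] = 2·(-3) = -6.

-6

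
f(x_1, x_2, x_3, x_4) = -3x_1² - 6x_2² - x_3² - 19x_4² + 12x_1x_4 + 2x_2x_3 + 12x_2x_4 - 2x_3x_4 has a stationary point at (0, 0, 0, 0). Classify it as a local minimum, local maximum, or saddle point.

The Hessian at the origin is H = [[-6, 0, 0, 12], [0, -12, 2, 12], [0, 2, -2, -2], [12, 12, -2, -38]].
Symmetric row and column elimination reduces H to a congruent diagonal form with pivots -6, -12, -5/3, -2.
Counting signs: 4 negative.
H is negative definite, so the origin is a strict local maximum.

local maximum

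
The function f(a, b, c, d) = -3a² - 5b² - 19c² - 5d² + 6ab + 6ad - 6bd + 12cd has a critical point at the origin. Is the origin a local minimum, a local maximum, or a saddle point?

local maximum

The Hessian at the origin is H = [[-6, 6, 0, 6], [6, -10, 0, -6], [0, 0, -38, 12], [6, -6, 12, -10]].
An LDLᵀ factorisation of H has diagonal entries -6, -4, -38, -4/19.
So there are 4 negative pivots.
H is negative definite, so the origin is a strict local maximum.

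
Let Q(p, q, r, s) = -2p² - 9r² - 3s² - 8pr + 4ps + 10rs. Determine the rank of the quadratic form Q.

Write A = [[-2, 0, -4, 2], [0, 0, 0, 0], [-4, 0, -9, 5], [2, 0, 5, -3]].
Symmetric row and column elimination reduces A to a congruent diagonal form with pivots -2, 0, -1, 0.
That gives 2 negative, 2 zero pivots.
The rank is the number of nonzero pivots: 2.

2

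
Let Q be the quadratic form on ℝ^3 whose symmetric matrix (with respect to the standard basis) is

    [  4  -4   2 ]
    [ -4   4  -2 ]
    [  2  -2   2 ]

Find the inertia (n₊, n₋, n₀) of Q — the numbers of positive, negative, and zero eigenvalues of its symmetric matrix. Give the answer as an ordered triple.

(2, 0, 1)

Symmetric row and column elimination reduces A to a congruent diagonal form with pivots 4, 0, 1.
So there are 2 positive, 1 zero pivots.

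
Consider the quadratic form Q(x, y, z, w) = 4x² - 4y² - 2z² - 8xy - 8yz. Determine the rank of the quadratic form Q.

2

The symmetric matrix is A = [[4, -4, 0, 0], [-4, -4, -4, 0], [0, -4, -2, 0], [0, 0, 0, 0]].
Symmetric row and column elimination reduces A to a congruent diagonal form with pivots 4, -8, 0, 0.
So there are 1 positive, 1 negative, 2 zero pivots.
The rank is the number of nonzero pivots: 2.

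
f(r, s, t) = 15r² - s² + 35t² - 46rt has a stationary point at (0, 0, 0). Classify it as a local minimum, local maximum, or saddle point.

saddle point

The Hessian at the origin is H = [[30, 0, -46], [0, -2, 0], [-46, 0, 70]].
Applying the same elementary operations to the rows and columns of H produces a congruent diagonal matrix with entries 30, -2, -8/15.
Counting signs: 1 positive, 2 negative.
H is indefinite, so the origin is a saddle point.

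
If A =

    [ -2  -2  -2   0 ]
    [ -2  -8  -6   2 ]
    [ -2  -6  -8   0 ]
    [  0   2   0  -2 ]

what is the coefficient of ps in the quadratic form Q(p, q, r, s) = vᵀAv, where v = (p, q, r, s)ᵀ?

The coefficient of ps is A[1,4] + A[4,1] = 2·0 = 0.

0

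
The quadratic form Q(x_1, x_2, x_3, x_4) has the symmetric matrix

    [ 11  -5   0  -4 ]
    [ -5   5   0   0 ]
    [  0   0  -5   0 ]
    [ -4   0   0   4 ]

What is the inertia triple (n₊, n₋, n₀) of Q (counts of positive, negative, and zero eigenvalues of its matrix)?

(3, 1, 0)

Congruent diagonalization of A (simultaneous row and column reduction) yields pivots 11, 30/11, -5, 4/3.
So there are 3 positive, 1 negative pivots.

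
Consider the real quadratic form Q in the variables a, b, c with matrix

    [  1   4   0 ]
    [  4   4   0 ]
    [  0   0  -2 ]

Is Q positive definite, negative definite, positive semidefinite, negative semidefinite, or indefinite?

indefinite

Row-reducing A symmetrically gives the diagonal entries 1, -12, -2.
That gives 1 positive, 2 negative pivots.
Hence Q is indefinite.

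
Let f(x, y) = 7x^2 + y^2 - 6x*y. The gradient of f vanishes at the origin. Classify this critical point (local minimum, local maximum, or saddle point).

The Hessian at the origin is H = [[14, -6], [-6, 2]].
det H = 14·2 − (-6)² = -8 < 0, so H is indefinite.
Therefore the origin is a saddle point.

saddle point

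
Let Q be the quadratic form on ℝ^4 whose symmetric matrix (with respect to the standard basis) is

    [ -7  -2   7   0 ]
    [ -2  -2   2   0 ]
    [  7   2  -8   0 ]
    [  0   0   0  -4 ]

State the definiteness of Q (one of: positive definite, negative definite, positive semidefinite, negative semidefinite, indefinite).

Symmetric row and column elimination reduces A to a congruent diagonal form with pivots -7, -10/7, -1, -4.
So there are 4 negative pivots.
Hence Q is negative definite.

negative definite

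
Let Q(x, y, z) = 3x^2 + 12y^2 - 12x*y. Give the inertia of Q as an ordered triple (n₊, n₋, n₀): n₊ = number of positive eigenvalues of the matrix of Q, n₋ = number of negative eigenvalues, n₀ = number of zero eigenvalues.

The associated matrix is A = [[3, -6, 0], [-6, 12, 0], [0, 0, 0]].
Congruent diagonalization of A (simultaneous row and column reduction) yields pivots 3, 0, 0.
That gives 1 positive, 2 zero pivots.

(1, 0, 2)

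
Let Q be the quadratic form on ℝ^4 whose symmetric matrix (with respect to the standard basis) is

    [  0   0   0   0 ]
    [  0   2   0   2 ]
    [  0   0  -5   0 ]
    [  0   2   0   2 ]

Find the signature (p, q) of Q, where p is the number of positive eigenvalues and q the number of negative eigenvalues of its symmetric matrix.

(1, 1)

Row-reducing A symmetrically gives the diagonal entries 0, 2, -5, 0.
So there are 1 positive, 1 negative, 2 zero pivots.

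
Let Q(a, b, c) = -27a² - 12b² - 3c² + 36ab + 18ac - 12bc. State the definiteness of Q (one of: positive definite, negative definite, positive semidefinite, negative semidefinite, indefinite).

negative semidefinite

The associated matrix is A = [[-27, 18, 9], [18, -12, -6], [9, -6, -3]].
Applying the same elementary operations to the rows and columns of A produces a congruent diagonal matrix with entries -27, 0, 0.
Counting signs: 1 negative, 2 zero.
Hence Q is negative semidefinite.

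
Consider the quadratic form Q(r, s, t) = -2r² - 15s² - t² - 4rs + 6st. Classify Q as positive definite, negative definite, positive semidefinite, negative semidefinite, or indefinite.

The symmetric matrix of Q is A = [[-2, -2, 0], [-2, -15, 3], [0, 3, -1]].
Leading principal minors: Δ_1 = -2, Δ_2 = 26, Δ_3 = -8.
The signs alternate starting with Δ_1 < 0, so by Sylvester's criterion Q is negative definite.

negative definite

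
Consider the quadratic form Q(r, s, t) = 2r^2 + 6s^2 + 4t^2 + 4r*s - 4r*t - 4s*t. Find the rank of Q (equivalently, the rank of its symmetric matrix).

3

The symmetric matrix is A = [[2, 2, -2], [2, 6, -2], [-2, -2, 4]].
Applying the same elementary operations to the rows and columns of A produces a congruent diagonal matrix with entries 2, 4, 2.
Counting signs: 3 positive.
The rank is the number of nonzero pivots: 3.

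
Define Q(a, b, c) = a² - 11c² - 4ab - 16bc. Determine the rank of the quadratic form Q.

Write A = [[1, -2, 0], [-2, 0, -8], [0, -8, -11]].
Row-reducing A symmetrically gives the diagonal entries 1, -4, 5.
Counting signs: 2 positive, 1 negative.
The rank is the number of nonzero pivots: 3.

3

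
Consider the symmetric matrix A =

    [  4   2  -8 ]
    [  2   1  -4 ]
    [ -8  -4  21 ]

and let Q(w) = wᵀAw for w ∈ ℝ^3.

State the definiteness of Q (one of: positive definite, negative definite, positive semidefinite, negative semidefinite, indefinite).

Symmetric row and column elimination reduces A to a congruent diagonal form with pivots 4, 0, 5.
That gives 2 positive, 1 zero pivots.
Hence Q is positive semidefinite.

positive semidefinite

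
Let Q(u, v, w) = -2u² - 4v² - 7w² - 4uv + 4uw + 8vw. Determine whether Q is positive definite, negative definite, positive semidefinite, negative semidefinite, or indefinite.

The symmetric matrix of Q is A = [[-2, -2, 2], [-2, -4, 4], [2, 4, -7]].
Leading principal minors: Δ_1 = -2, Δ_2 = 4, Δ_3 = -12.
The signs alternate starting with Δ_1 < 0, so by Sylvester's criterion Q is negative definite.

negative definite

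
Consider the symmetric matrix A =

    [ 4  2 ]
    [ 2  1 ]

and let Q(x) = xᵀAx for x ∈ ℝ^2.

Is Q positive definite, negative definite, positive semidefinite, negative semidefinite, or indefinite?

positive semidefinite

For the 2×2 matrix [[4, 2], [2, 1]]: det = 4·1 − (2)² = 0, trace = 5.
det = 0 so one eigenvalue is zero; the form is semidefinite with the sign of the trace.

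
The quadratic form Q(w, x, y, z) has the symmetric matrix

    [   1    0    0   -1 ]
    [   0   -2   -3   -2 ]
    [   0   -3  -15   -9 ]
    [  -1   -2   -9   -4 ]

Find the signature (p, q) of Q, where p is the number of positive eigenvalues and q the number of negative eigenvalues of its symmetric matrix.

Congruent diagonalization of A (simultaneous row and column reduction) yields pivots 1, -2, -21/2, 3/7.
Counting signs: 2 positive, 2 negative.

(2, 2)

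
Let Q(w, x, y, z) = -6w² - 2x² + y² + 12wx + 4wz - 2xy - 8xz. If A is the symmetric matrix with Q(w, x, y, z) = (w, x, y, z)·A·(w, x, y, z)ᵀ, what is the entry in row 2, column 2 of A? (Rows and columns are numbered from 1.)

-2

The coefficient of x² in Q is -2, and that is exactly A[2,2].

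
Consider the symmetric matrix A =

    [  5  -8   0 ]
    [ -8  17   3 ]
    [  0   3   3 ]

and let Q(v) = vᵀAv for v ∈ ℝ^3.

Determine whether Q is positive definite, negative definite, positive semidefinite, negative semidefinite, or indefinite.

positive definite

An LDLᵀ factorisation of A has diagonal entries 5, 21/5, 6/7.
So there are 3 positive pivots.
Hence Q is positive definite.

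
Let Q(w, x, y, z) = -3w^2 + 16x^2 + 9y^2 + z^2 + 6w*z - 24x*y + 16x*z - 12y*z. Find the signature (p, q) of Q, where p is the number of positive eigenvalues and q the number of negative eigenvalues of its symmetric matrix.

(1, 1)

The symmetric matrix is A = [[-3, 0, 0, 3], [0, 16, -12, 8], [0, -12, 9, -6], [3, 8, -6, 1]].
Congruent diagonalization of A (simultaneous row and column reduction) yields pivots -3, 16, 0, 0.
So there are 1 positive, 1 negative, 2 zero pivots.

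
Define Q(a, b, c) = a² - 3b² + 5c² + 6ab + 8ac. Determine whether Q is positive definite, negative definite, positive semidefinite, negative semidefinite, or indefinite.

indefinite

The associated matrix is A = [[1, 3, 4], [3, -3, 0], [4, 0, 5]].
Row-reducing A symmetrically gives the diagonal entries 1, -12, 1.
So there are 2 positive, 1 negative pivots.
Hence Q is indefinite.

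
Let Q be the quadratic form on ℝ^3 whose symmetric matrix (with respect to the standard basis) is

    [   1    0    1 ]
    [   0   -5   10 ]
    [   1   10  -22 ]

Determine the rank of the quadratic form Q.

3

Congruent diagonalization of A (simultaneous row and column reduction) yields pivots 1, -5, -3.
That gives 1 positive, 2 negative pivots.
The rank is the number of nonzero pivots: 3.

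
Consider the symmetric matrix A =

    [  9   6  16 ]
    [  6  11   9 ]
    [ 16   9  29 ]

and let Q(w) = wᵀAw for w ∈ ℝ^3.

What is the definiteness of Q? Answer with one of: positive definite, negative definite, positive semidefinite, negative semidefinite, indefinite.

positive definite

Leading principal minors: Δ_1 = 9, Δ_2 = 63, Δ_3 = 10.
All leading principal minors are positive, so by Sylvester's criterion Q is positive definite.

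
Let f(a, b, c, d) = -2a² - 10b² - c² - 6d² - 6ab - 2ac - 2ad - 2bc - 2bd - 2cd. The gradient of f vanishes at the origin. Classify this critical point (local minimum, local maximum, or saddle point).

The Hessian at the origin is H = [[-4, -6, -2, -2], [-6, -20, -2, -2], [-2, -2, -2, -2], [-2, -2, -2, -12]].
Symmetric row and column elimination reduces H to a congruent diagonal form with pivots -4, -11, -10/11, -10.
That gives 4 negative pivots.
H is negative definite, so the origin is a strict local maximum.

local maximum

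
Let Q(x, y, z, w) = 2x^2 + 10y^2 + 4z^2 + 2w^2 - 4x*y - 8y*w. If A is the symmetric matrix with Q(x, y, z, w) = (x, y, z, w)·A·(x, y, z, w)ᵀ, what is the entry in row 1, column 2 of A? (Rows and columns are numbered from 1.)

-2

The coefficient of x·y in Q is -4. For a symmetric A this equals A[1,2] + A[2,1] = 2·A[1,2].
So A[1,2] = -4/2 = -2.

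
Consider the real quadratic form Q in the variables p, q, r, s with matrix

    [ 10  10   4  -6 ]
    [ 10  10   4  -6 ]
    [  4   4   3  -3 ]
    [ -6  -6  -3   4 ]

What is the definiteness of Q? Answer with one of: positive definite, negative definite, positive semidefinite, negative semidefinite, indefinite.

Congruent diagonalization of A (simultaneous row and column reduction) yields pivots 10, 0, 7/5, 1/7.
So there are 3 positive, 1 zero pivots.
Hence Q is positive semidefinite.

positive semidefinite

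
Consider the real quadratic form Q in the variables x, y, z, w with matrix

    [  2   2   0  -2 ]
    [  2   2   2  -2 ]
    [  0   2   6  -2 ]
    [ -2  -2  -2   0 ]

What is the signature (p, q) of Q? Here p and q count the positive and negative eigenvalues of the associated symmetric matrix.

By Sylvester's law of inertia any congruent diagonalization of A has 2 positive, 2 negative and 0 zero entries.

(2, 2)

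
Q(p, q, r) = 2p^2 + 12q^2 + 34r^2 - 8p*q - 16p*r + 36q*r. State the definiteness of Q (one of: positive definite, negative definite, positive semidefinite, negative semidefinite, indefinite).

positive definite

Write A = [[2, -4, -8], [-4, 12, 18], [-8, 18, 34]].
Applying the same elementary operations to the rows and columns of A produces a congruent diagonal matrix with entries 2, 4, 1.
Counting signs: 3 positive.
Hence Q is positive definite.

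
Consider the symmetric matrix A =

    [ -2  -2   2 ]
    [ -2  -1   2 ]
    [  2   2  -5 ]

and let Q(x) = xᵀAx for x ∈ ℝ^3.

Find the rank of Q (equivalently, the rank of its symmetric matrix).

3

Congruent diagonalization of A (simultaneous row and column reduction) yields pivots -2, 1, -3.
So there are 1 positive, 2 negative pivots.
The rank is the number of nonzero pivots: 3.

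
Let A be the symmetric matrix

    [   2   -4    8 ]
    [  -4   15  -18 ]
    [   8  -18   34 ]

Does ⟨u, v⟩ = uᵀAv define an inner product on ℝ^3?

yes

Leading principal minors: Δ_1 = 2, Δ_2 = 14, Δ_3 = 20.
All leading principal minors are positive, so by Sylvester's criterion Q is positive definite.
⟨·,·⟩ is an inner product exactly when A is positive definite.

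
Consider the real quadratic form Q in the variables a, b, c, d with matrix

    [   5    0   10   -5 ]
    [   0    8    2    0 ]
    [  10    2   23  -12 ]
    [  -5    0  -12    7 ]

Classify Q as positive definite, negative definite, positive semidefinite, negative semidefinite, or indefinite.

Congruent diagonalization of A (simultaneous row and column reduction) yields pivots 5, 8, 5/2, 2/5.
That gives 4 positive pivots.
Hence Q is positive definite.

positive definite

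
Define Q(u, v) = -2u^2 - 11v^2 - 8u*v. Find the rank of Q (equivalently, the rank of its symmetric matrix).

The associated matrix is A = [[-2, -4], [-4, -11]].
An LDLᵀ factorisation of A has diagonal entries -2, -3.
So there are 2 negative pivots.
The rank is the number of nonzero pivots: 2.

2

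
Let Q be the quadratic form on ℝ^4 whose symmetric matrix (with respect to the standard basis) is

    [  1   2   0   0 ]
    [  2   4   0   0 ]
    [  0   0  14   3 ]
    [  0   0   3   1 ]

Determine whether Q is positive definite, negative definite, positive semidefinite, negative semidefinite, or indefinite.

Applying the same elementary operations to the rows and columns of A produces a congruent diagonal matrix with entries 1, 0, 14, 5/14.
So there are 3 positive, 1 zero pivots.
Hence Q is positive semidefinite.

positive semidefinite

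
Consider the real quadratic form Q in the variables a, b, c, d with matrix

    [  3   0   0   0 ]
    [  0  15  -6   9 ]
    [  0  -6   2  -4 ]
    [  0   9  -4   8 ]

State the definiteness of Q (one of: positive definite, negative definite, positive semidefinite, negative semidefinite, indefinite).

indefinite

Row-reducing A symmetrically gives the diagonal entries 3, 15, -2/5, 3.
That gives 3 positive, 1 negative pivots.
Hence Q is indefinite.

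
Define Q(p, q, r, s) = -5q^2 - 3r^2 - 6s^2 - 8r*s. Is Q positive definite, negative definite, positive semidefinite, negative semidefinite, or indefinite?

negative semidefinite

Write A = [[0, 0, 0, 0], [0, -5, 0, 0], [0, 0, -3, -4], [0, 0, -4, -6]].
Congruent diagonalization of A (simultaneous row and column reduction) yields pivots 0, -5, -3, -2/3.
That gives 3 negative, 1 zero pivots.
Hence Q is negative semidefinite.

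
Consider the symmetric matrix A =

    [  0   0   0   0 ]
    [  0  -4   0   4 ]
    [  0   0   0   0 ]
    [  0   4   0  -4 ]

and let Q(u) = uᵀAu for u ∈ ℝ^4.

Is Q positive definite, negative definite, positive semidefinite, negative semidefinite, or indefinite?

negative semidefinite

Congruent diagonalization of A (simultaneous row and column reduction) yields pivots 0, -4, 0, 0.
That gives 1 negative, 3 zero pivots.
Hence Q is negative semidefinite.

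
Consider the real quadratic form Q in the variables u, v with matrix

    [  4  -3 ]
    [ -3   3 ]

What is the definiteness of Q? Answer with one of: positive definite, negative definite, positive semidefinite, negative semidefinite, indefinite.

Leading principal minors: Δ_1 = 4, Δ_2 = 3.
All leading principal minors are positive, so by Sylvester's criterion Q is positive definite.

positive definite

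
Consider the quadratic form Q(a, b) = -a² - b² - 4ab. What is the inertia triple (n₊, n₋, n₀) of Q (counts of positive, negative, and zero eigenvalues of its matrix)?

(1, 1, 0)

The symmetric matrix is A = [[-1, -2], [-2, -1]].
Applying the same elementary operations to the rows and columns of A produces a congruent diagonal matrix with entries -1, 3.
Counting signs: 1 positive, 1 negative.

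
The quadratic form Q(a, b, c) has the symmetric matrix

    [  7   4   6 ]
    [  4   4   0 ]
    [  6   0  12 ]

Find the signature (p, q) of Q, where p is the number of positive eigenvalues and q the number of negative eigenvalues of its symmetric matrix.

(2, 0)

Applying the same elementary operations to the rows and columns of A produces a congruent diagonal matrix with entries 7, 12/7, 0.
So there are 2 positive, 1 zero pivots.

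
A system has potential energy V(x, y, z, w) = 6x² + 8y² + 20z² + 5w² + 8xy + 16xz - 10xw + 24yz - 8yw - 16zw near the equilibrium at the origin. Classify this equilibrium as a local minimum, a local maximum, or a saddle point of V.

local minimum

The Hessian at the origin is H = [[12, 8, 16, -10], [8, 16, 24, -8], [16, 24, 40, -16], [-10, -8, -16, 10]].
Row-reducing H symmetrically gives the diagonal entries 12, 32/3, 2, 1.
That gives 4 positive pivots.
H is positive definite, so the origin is a strict local minimum.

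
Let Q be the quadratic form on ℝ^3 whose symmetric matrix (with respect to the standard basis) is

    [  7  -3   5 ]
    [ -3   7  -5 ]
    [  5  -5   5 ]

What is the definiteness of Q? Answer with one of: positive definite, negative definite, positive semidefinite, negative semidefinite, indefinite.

Row-reducing A symmetrically gives the diagonal entries 7, 40/7, 0.
So there are 2 positive, 1 zero pivots.
Hence Q is positive semidefinite.

positive semidefinite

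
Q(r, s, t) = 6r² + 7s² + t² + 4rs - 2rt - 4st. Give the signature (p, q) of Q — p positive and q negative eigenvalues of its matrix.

(3, 0)

The symmetric matrix is A = [[6, 2, -1], [2, 7, -2], [-1, -2, 1]].
Symmetric row and column elimination reduces A to a congruent diagonal form with pivots 6, 19/3, 15/38.
That gives 3 positive pivots.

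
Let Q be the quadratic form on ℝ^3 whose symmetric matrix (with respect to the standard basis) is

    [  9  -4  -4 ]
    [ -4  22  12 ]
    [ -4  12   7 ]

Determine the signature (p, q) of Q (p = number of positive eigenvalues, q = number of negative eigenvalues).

(3, 0)

Symmetric row and column elimination reduces A to a congruent diagonal form with pivots 9, 182/9, 5/91.
So there are 3 positive pivots.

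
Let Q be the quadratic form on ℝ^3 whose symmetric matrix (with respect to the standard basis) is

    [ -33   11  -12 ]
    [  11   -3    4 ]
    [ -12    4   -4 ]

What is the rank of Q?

Row-reducing A symmetrically gives the diagonal entries -33, 2/3, 4/11.
That gives 2 positive, 1 negative pivots.
The rank is the number of nonzero pivots: 3.

3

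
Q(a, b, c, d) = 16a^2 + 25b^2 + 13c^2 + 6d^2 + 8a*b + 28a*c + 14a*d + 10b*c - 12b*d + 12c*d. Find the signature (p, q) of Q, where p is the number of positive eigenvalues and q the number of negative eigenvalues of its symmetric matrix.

(4, 0)

The symmetric matrix is A = [[16, 4, 14, 7], [4, 25, 5, -6], [14, 5, 13, 6], [7, -6, 6, 6]].
Congruent diagonalization of A (simultaneous row and column reduction) yields pivots 16, 24, 21/32, 5/21.
Counting signs: 4 positive.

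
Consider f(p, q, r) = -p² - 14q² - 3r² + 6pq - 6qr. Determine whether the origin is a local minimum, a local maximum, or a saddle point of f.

local maximum

The Hessian at the origin is H = [[-2, 6, 0], [6, -28, -6], [0, -6, -6]].
An LDLᵀ factorisation of H has diagonal entries -2, -10, -12/5.
That gives 3 negative pivots.
H is negative definite, so the origin is a strict local maximum.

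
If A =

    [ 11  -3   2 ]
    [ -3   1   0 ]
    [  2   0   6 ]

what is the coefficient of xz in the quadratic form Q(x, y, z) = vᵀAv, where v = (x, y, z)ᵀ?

The coefficient of xz is A[1,3] + A[3,1] = 2·2 = 4.

4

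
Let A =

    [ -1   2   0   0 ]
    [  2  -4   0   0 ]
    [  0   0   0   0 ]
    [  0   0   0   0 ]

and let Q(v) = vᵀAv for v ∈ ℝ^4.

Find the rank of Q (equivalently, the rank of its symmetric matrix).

1

Row-reducing A symmetrically gives the diagonal entries -1, 0, 0, 0.
That gives 1 negative, 3 zero pivots.
The rank is the number of nonzero pivots: 1.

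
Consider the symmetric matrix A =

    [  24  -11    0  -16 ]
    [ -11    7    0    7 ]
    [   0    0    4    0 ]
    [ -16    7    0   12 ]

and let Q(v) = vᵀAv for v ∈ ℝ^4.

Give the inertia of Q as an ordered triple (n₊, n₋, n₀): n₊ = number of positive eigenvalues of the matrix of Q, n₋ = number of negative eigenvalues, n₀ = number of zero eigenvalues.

Symmetric row and column elimination reduces A to a congruent diagonal form with pivots 24, 47/24, 4, 60/47.
Counting signs: 4 positive.

(4, 0, 0)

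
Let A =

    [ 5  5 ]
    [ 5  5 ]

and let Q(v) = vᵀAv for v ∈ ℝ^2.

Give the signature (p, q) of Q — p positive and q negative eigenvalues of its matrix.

(1, 0)

Congruent diagonalization of A (simultaneous row and column reduction) yields pivots 5, 0.
So there are 1 positive, 1 zero pivots.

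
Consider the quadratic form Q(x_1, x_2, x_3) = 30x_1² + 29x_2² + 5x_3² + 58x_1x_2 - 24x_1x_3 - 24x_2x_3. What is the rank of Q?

The associated matrix is A = [[30, 29, -12], [29, 29, -12], [-12, -12, 5]].
Applying the same elementary operations to the rows and columns of A produces a congruent diagonal matrix with entries 30, 29/30, 1/29.
That gives 3 positive pivots.
The rank is the number of nonzero pivots: 3.

3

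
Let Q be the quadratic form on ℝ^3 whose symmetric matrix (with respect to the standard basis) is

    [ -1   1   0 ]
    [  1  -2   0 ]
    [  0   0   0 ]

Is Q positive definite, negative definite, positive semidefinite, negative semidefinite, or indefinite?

Congruent diagonalization of A (simultaneous row and column reduction) yields pivots -1, -1, 0.
Counting signs: 2 negative, 1 zero.
Hence Q is negative semidefinite.

negative semidefinite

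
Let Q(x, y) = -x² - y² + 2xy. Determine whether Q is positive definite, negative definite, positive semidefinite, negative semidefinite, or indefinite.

negative semidefinite

The symmetric matrix of Q is [[-1, 1], [1, -1]].
For the 2×2 matrix [[-1, 1], [1, -1]]: det = -1·-1 − (1)² = 0, trace = -2.
det = 0 so one eigenvalue is zero; the form is semidefinite with the sign of the trace.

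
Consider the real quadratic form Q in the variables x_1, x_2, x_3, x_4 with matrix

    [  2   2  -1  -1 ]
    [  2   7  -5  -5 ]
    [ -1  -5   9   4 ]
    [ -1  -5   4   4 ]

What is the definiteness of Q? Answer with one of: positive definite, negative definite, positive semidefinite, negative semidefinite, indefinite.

Row-reducing A symmetrically gives the diagonal entries 2, 5, 53/10, 15/53.
So there are 4 positive pivots.
Hence Q is positive definite.

positive definite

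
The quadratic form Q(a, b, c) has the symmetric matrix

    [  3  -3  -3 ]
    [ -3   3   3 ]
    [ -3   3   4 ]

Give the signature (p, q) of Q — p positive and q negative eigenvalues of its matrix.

(2, 0)

Applying the same elementary operations to the rows and columns of A produces a congruent diagonal matrix with entries 3, 0, 1.
So there are 2 positive, 1 zero pivots.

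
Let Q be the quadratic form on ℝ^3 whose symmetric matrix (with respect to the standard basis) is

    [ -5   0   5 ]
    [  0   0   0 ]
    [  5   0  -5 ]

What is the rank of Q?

1

Congruent diagonalization of A (simultaneous row and column reduction) yields pivots -5, 0, 0.
That gives 1 negative, 2 zero pivots.
The rank is the number of nonzero pivots: 1.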